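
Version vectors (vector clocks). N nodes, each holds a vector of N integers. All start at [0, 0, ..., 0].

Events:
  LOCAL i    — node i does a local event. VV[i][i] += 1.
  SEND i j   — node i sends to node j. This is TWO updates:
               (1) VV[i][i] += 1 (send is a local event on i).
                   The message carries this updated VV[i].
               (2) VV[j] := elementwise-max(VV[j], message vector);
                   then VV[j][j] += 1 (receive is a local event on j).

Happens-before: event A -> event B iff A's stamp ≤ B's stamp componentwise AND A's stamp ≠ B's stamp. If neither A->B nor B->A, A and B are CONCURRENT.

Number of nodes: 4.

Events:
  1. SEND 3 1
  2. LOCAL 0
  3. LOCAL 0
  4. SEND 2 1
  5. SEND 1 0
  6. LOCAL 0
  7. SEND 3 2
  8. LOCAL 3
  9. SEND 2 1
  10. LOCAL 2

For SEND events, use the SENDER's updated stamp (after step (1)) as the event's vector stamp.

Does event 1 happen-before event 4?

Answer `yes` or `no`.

Initial: VV[0]=[0, 0, 0, 0]
Initial: VV[1]=[0, 0, 0, 0]
Initial: VV[2]=[0, 0, 0, 0]
Initial: VV[3]=[0, 0, 0, 0]
Event 1: SEND 3->1: VV[3][3]++ -> VV[3]=[0, 0, 0, 1], msg_vec=[0, 0, 0, 1]; VV[1]=max(VV[1],msg_vec) then VV[1][1]++ -> VV[1]=[0, 1, 0, 1]
Event 2: LOCAL 0: VV[0][0]++ -> VV[0]=[1, 0, 0, 0]
Event 3: LOCAL 0: VV[0][0]++ -> VV[0]=[2, 0, 0, 0]
Event 4: SEND 2->1: VV[2][2]++ -> VV[2]=[0, 0, 1, 0], msg_vec=[0, 0, 1, 0]; VV[1]=max(VV[1],msg_vec) then VV[1][1]++ -> VV[1]=[0, 2, 1, 1]
Event 5: SEND 1->0: VV[1][1]++ -> VV[1]=[0, 3, 1, 1], msg_vec=[0, 3, 1, 1]; VV[0]=max(VV[0],msg_vec) then VV[0][0]++ -> VV[0]=[3, 3, 1, 1]
Event 6: LOCAL 0: VV[0][0]++ -> VV[0]=[4, 3, 1, 1]
Event 7: SEND 3->2: VV[3][3]++ -> VV[3]=[0, 0, 0, 2], msg_vec=[0, 0, 0, 2]; VV[2]=max(VV[2],msg_vec) then VV[2][2]++ -> VV[2]=[0, 0, 2, 2]
Event 8: LOCAL 3: VV[3][3]++ -> VV[3]=[0, 0, 0, 3]
Event 9: SEND 2->1: VV[2][2]++ -> VV[2]=[0, 0, 3, 2], msg_vec=[0, 0, 3, 2]; VV[1]=max(VV[1],msg_vec) then VV[1][1]++ -> VV[1]=[0, 4, 3, 2]
Event 10: LOCAL 2: VV[2][2]++ -> VV[2]=[0, 0, 4, 2]
Event 1 stamp: [0, 0, 0, 1]
Event 4 stamp: [0, 0, 1, 0]
[0, 0, 0, 1] <= [0, 0, 1, 0]? False. Equal? False. Happens-before: False

Answer: no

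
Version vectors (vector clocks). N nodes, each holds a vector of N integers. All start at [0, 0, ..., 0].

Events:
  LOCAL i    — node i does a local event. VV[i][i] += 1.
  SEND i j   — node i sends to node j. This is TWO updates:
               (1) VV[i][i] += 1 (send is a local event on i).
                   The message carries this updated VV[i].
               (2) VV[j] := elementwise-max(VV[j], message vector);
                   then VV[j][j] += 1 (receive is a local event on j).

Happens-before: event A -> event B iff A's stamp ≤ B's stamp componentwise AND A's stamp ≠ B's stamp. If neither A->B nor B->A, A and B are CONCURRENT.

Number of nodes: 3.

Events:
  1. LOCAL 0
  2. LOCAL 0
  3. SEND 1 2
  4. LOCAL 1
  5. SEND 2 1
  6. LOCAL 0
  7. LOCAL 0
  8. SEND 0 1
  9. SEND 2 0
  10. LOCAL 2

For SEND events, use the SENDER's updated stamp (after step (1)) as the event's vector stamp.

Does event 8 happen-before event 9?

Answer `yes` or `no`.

Answer: no

Derivation:
Initial: VV[0]=[0, 0, 0]
Initial: VV[1]=[0, 0, 0]
Initial: VV[2]=[0, 0, 0]
Event 1: LOCAL 0: VV[0][0]++ -> VV[0]=[1, 0, 0]
Event 2: LOCAL 0: VV[0][0]++ -> VV[0]=[2, 0, 0]
Event 3: SEND 1->2: VV[1][1]++ -> VV[1]=[0, 1, 0], msg_vec=[0, 1, 0]; VV[2]=max(VV[2],msg_vec) then VV[2][2]++ -> VV[2]=[0, 1, 1]
Event 4: LOCAL 1: VV[1][1]++ -> VV[1]=[0, 2, 0]
Event 5: SEND 2->1: VV[2][2]++ -> VV[2]=[0, 1, 2], msg_vec=[0, 1, 2]; VV[1]=max(VV[1],msg_vec) then VV[1][1]++ -> VV[1]=[0, 3, 2]
Event 6: LOCAL 0: VV[0][0]++ -> VV[0]=[3, 0, 0]
Event 7: LOCAL 0: VV[0][0]++ -> VV[0]=[4, 0, 0]
Event 8: SEND 0->1: VV[0][0]++ -> VV[0]=[5, 0, 0], msg_vec=[5, 0, 0]; VV[1]=max(VV[1],msg_vec) then VV[1][1]++ -> VV[1]=[5, 4, 2]
Event 9: SEND 2->0: VV[2][2]++ -> VV[2]=[0, 1, 3], msg_vec=[0, 1, 3]; VV[0]=max(VV[0],msg_vec) then VV[0][0]++ -> VV[0]=[6, 1, 3]
Event 10: LOCAL 2: VV[2][2]++ -> VV[2]=[0, 1, 4]
Event 8 stamp: [5, 0, 0]
Event 9 stamp: [0, 1, 3]
[5, 0, 0] <= [0, 1, 3]? False. Equal? False. Happens-before: False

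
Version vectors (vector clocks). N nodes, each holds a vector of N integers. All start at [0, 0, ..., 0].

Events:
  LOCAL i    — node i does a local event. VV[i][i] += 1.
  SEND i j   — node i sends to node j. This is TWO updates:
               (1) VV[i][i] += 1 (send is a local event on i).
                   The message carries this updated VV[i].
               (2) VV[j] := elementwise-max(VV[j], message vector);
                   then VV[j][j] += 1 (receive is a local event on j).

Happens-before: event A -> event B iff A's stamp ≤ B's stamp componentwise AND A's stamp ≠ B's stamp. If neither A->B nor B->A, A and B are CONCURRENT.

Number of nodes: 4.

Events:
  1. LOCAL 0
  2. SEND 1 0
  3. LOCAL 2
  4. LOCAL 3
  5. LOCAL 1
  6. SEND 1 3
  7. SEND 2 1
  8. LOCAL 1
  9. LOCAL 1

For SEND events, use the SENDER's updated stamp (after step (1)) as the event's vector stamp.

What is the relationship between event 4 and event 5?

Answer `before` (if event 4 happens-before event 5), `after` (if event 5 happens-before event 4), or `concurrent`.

Answer: concurrent

Derivation:
Initial: VV[0]=[0, 0, 0, 0]
Initial: VV[1]=[0, 0, 0, 0]
Initial: VV[2]=[0, 0, 0, 0]
Initial: VV[3]=[0, 0, 0, 0]
Event 1: LOCAL 0: VV[0][0]++ -> VV[0]=[1, 0, 0, 0]
Event 2: SEND 1->0: VV[1][1]++ -> VV[1]=[0, 1, 0, 0], msg_vec=[0, 1, 0, 0]; VV[0]=max(VV[0],msg_vec) then VV[0][0]++ -> VV[0]=[2, 1, 0, 0]
Event 3: LOCAL 2: VV[2][2]++ -> VV[2]=[0, 0, 1, 0]
Event 4: LOCAL 3: VV[3][3]++ -> VV[3]=[0, 0, 0, 1]
Event 5: LOCAL 1: VV[1][1]++ -> VV[1]=[0, 2, 0, 0]
Event 6: SEND 1->3: VV[1][1]++ -> VV[1]=[0, 3, 0, 0], msg_vec=[0, 3, 0, 0]; VV[3]=max(VV[3],msg_vec) then VV[3][3]++ -> VV[3]=[0, 3, 0, 2]
Event 7: SEND 2->1: VV[2][2]++ -> VV[2]=[0, 0, 2, 0], msg_vec=[0, 0, 2, 0]; VV[1]=max(VV[1],msg_vec) then VV[1][1]++ -> VV[1]=[0, 4, 2, 0]
Event 8: LOCAL 1: VV[1][1]++ -> VV[1]=[0, 5, 2, 0]
Event 9: LOCAL 1: VV[1][1]++ -> VV[1]=[0, 6, 2, 0]
Event 4 stamp: [0, 0, 0, 1]
Event 5 stamp: [0, 2, 0, 0]
[0, 0, 0, 1] <= [0, 2, 0, 0]? False
[0, 2, 0, 0] <= [0, 0, 0, 1]? False
Relation: concurrent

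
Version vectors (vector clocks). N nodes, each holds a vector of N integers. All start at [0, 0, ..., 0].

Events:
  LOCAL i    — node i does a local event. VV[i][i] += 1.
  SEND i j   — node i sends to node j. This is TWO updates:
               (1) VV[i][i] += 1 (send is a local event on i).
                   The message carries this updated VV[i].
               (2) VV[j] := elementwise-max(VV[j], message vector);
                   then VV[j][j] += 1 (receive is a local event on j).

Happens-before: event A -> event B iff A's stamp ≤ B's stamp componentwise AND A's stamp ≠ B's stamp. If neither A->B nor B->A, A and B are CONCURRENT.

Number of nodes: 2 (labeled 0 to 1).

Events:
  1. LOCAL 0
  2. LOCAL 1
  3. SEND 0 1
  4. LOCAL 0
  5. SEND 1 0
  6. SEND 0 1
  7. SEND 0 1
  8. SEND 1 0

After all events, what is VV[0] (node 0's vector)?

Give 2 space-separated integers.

Answer: 7 6

Derivation:
Initial: VV[0]=[0, 0]
Initial: VV[1]=[0, 0]
Event 1: LOCAL 0: VV[0][0]++ -> VV[0]=[1, 0]
Event 2: LOCAL 1: VV[1][1]++ -> VV[1]=[0, 1]
Event 3: SEND 0->1: VV[0][0]++ -> VV[0]=[2, 0], msg_vec=[2, 0]; VV[1]=max(VV[1],msg_vec) then VV[1][1]++ -> VV[1]=[2, 2]
Event 4: LOCAL 0: VV[0][0]++ -> VV[0]=[3, 0]
Event 5: SEND 1->0: VV[1][1]++ -> VV[1]=[2, 3], msg_vec=[2, 3]; VV[0]=max(VV[0],msg_vec) then VV[0][0]++ -> VV[0]=[4, 3]
Event 6: SEND 0->1: VV[0][0]++ -> VV[0]=[5, 3], msg_vec=[5, 3]; VV[1]=max(VV[1],msg_vec) then VV[1][1]++ -> VV[1]=[5, 4]
Event 7: SEND 0->1: VV[0][0]++ -> VV[0]=[6, 3], msg_vec=[6, 3]; VV[1]=max(VV[1],msg_vec) then VV[1][1]++ -> VV[1]=[6, 5]
Event 8: SEND 1->0: VV[1][1]++ -> VV[1]=[6, 6], msg_vec=[6, 6]; VV[0]=max(VV[0],msg_vec) then VV[0][0]++ -> VV[0]=[7, 6]
Final vectors: VV[0]=[7, 6]; VV[1]=[6, 6]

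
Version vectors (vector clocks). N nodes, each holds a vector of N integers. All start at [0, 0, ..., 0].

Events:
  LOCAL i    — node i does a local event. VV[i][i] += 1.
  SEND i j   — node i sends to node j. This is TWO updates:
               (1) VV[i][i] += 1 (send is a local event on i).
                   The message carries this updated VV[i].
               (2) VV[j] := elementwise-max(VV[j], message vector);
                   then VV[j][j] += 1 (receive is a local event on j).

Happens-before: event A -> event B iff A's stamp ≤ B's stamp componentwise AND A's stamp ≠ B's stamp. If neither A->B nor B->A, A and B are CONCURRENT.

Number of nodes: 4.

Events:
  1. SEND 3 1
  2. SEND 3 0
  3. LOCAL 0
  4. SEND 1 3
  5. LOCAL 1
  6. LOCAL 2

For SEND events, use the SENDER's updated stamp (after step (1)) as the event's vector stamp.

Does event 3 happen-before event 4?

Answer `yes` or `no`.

Answer: no

Derivation:
Initial: VV[0]=[0, 0, 0, 0]
Initial: VV[1]=[0, 0, 0, 0]
Initial: VV[2]=[0, 0, 0, 0]
Initial: VV[3]=[0, 0, 0, 0]
Event 1: SEND 3->1: VV[3][3]++ -> VV[3]=[0, 0, 0, 1], msg_vec=[0, 0, 0, 1]; VV[1]=max(VV[1],msg_vec) then VV[1][1]++ -> VV[1]=[0, 1, 0, 1]
Event 2: SEND 3->0: VV[3][3]++ -> VV[3]=[0, 0, 0, 2], msg_vec=[0, 0, 0, 2]; VV[0]=max(VV[0],msg_vec) then VV[0][0]++ -> VV[0]=[1, 0, 0, 2]
Event 3: LOCAL 0: VV[0][0]++ -> VV[0]=[2, 0, 0, 2]
Event 4: SEND 1->3: VV[1][1]++ -> VV[1]=[0, 2, 0, 1], msg_vec=[0, 2, 0, 1]; VV[3]=max(VV[3],msg_vec) then VV[3][3]++ -> VV[3]=[0, 2, 0, 3]
Event 5: LOCAL 1: VV[1][1]++ -> VV[1]=[0, 3, 0, 1]
Event 6: LOCAL 2: VV[2][2]++ -> VV[2]=[0, 0, 1, 0]
Event 3 stamp: [2, 0, 0, 2]
Event 4 stamp: [0, 2, 0, 1]
[2, 0, 0, 2] <= [0, 2, 0, 1]? False. Equal? False. Happens-before: False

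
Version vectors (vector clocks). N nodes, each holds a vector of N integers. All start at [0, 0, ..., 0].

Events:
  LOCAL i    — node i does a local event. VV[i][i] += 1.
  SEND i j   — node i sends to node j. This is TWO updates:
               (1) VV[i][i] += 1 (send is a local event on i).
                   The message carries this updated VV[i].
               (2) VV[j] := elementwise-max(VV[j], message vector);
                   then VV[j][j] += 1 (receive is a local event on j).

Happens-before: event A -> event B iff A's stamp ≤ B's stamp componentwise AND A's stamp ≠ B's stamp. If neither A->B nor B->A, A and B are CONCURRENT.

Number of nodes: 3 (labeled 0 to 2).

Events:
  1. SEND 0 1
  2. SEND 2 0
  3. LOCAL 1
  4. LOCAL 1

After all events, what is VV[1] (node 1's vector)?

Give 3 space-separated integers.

Answer: 1 3 0

Derivation:
Initial: VV[0]=[0, 0, 0]
Initial: VV[1]=[0, 0, 0]
Initial: VV[2]=[0, 0, 0]
Event 1: SEND 0->1: VV[0][0]++ -> VV[0]=[1, 0, 0], msg_vec=[1, 0, 0]; VV[1]=max(VV[1],msg_vec) then VV[1][1]++ -> VV[1]=[1, 1, 0]
Event 2: SEND 2->0: VV[2][2]++ -> VV[2]=[0, 0, 1], msg_vec=[0, 0, 1]; VV[0]=max(VV[0],msg_vec) then VV[0][0]++ -> VV[0]=[2, 0, 1]
Event 3: LOCAL 1: VV[1][1]++ -> VV[1]=[1, 2, 0]
Event 4: LOCAL 1: VV[1][1]++ -> VV[1]=[1, 3, 0]
Final vectors: VV[0]=[2, 0, 1]; VV[1]=[1, 3, 0]; VV[2]=[0, 0, 1]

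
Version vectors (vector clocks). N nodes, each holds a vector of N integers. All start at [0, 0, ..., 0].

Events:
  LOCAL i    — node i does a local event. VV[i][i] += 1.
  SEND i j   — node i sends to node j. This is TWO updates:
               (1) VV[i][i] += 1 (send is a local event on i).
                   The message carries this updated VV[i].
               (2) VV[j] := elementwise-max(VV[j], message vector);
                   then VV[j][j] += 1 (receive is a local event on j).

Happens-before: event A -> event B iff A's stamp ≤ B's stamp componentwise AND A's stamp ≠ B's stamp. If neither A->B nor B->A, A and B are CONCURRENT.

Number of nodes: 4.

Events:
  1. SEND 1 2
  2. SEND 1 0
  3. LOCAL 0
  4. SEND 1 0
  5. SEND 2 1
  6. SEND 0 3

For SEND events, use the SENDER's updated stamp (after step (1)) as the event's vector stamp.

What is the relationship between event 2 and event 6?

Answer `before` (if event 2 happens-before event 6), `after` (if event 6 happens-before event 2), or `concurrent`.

Initial: VV[0]=[0, 0, 0, 0]
Initial: VV[1]=[0, 0, 0, 0]
Initial: VV[2]=[0, 0, 0, 0]
Initial: VV[3]=[0, 0, 0, 0]
Event 1: SEND 1->2: VV[1][1]++ -> VV[1]=[0, 1, 0, 0], msg_vec=[0, 1, 0, 0]; VV[2]=max(VV[2],msg_vec) then VV[2][2]++ -> VV[2]=[0, 1, 1, 0]
Event 2: SEND 1->0: VV[1][1]++ -> VV[1]=[0, 2, 0, 0], msg_vec=[0, 2, 0, 0]; VV[0]=max(VV[0],msg_vec) then VV[0][0]++ -> VV[0]=[1, 2, 0, 0]
Event 3: LOCAL 0: VV[0][0]++ -> VV[0]=[2, 2, 0, 0]
Event 4: SEND 1->0: VV[1][1]++ -> VV[1]=[0, 3, 0, 0], msg_vec=[0, 3, 0, 0]; VV[0]=max(VV[0],msg_vec) then VV[0][0]++ -> VV[0]=[3, 3, 0, 0]
Event 5: SEND 2->1: VV[2][2]++ -> VV[2]=[0, 1, 2, 0], msg_vec=[0, 1, 2, 0]; VV[1]=max(VV[1],msg_vec) then VV[1][1]++ -> VV[1]=[0, 4, 2, 0]
Event 6: SEND 0->3: VV[0][0]++ -> VV[0]=[4, 3, 0, 0], msg_vec=[4, 3, 0, 0]; VV[3]=max(VV[3],msg_vec) then VV[3][3]++ -> VV[3]=[4, 3, 0, 1]
Event 2 stamp: [0, 2, 0, 0]
Event 6 stamp: [4, 3, 0, 0]
[0, 2, 0, 0] <= [4, 3, 0, 0]? True
[4, 3, 0, 0] <= [0, 2, 0, 0]? False
Relation: before

Answer: before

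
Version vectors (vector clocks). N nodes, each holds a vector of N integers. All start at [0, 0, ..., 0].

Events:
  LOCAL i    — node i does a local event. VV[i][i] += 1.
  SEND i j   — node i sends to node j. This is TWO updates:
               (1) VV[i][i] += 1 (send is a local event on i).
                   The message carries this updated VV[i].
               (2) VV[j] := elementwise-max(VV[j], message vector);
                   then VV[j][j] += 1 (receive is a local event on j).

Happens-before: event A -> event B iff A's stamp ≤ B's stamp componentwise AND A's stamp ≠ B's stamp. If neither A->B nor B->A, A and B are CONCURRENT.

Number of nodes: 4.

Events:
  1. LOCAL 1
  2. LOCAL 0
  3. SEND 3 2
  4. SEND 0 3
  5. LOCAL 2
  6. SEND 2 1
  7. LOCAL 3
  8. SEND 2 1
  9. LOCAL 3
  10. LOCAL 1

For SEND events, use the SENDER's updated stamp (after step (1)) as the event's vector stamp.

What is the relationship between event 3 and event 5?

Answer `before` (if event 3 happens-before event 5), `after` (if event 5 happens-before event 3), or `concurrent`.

Answer: before

Derivation:
Initial: VV[0]=[0, 0, 0, 0]
Initial: VV[1]=[0, 0, 0, 0]
Initial: VV[2]=[0, 0, 0, 0]
Initial: VV[3]=[0, 0, 0, 0]
Event 1: LOCAL 1: VV[1][1]++ -> VV[1]=[0, 1, 0, 0]
Event 2: LOCAL 0: VV[0][0]++ -> VV[0]=[1, 0, 0, 0]
Event 3: SEND 3->2: VV[3][3]++ -> VV[3]=[0, 0, 0, 1], msg_vec=[0, 0, 0, 1]; VV[2]=max(VV[2],msg_vec) then VV[2][2]++ -> VV[2]=[0, 0, 1, 1]
Event 4: SEND 0->3: VV[0][0]++ -> VV[0]=[2, 0, 0, 0], msg_vec=[2, 0, 0, 0]; VV[3]=max(VV[3],msg_vec) then VV[3][3]++ -> VV[3]=[2, 0, 0, 2]
Event 5: LOCAL 2: VV[2][2]++ -> VV[2]=[0, 0, 2, 1]
Event 6: SEND 2->1: VV[2][2]++ -> VV[2]=[0, 0, 3, 1], msg_vec=[0, 0, 3, 1]; VV[1]=max(VV[1],msg_vec) then VV[1][1]++ -> VV[1]=[0, 2, 3, 1]
Event 7: LOCAL 3: VV[3][3]++ -> VV[3]=[2, 0, 0, 3]
Event 8: SEND 2->1: VV[2][2]++ -> VV[2]=[0, 0, 4, 1], msg_vec=[0, 0, 4, 1]; VV[1]=max(VV[1],msg_vec) then VV[1][1]++ -> VV[1]=[0, 3, 4, 1]
Event 9: LOCAL 3: VV[3][3]++ -> VV[3]=[2, 0, 0, 4]
Event 10: LOCAL 1: VV[1][1]++ -> VV[1]=[0, 4, 4, 1]
Event 3 stamp: [0, 0, 0, 1]
Event 5 stamp: [0, 0, 2, 1]
[0, 0, 0, 1] <= [0, 0, 2, 1]? True
[0, 0, 2, 1] <= [0, 0, 0, 1]? False
Relation: before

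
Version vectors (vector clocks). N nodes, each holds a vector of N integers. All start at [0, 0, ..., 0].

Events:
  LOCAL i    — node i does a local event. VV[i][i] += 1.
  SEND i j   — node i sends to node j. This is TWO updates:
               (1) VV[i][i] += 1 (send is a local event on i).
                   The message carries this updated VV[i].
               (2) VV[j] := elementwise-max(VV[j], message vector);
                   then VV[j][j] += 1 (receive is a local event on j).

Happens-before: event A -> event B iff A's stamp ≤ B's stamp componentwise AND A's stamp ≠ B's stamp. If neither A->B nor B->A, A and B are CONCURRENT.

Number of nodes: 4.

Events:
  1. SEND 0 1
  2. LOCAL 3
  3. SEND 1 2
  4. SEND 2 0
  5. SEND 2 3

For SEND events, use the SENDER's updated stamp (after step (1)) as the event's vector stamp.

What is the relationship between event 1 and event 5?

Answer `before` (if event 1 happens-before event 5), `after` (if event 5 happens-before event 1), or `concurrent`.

Answer: before

Derivation:
Initial: VV[0]=[0, 0, 0, 0]
Initial: VV[1]=[0, 0, 0, 0]
Initial: VV[2]=[0, 0, 0, 0]
Initial: VV[3]=[0, 0, 0, 0]
Event 1: SEND 0->1: VV[0][0]++ -> VV[0]=[1, 0, 0, 0], msg_vec=[1, 0, 0, 0]; VV[1]=max(VV[1],msg_vec) then VV[1][1]++ -> VV[1]=[1, 1, 0, 0]
Event 2: LOCAL 3: VV[3][3]++ -> VV[3]=[0, 0, 0, 1]
Event 3: SEND 1->2: VV[1][1]++ -> VV[1]=[1, 2, 0, 0], msg_vec=[1, 2, 0, 0]; VV[2]=max(VV[2],msg_vec) then VV[2][2]++ -> VV[2]=[1, 2, 1, 0]
Event 4: SEND 2->0: VV[2][2]++ -> VV[2]=[1, 2, 2, 0], msg_vec=[1, 2, 2, 0]; VV[0]=max(VV[0],msg_vec) then VV[0][0]++ -> VV[0]=[2, 2, 2, 0]
Event 5: SEND 2->3: VV[2][2]++ -> VV[2]=[1, 2, 3, 0], msg_vec=[1, 2, 3, 0]; VV[3]=max(VV[3],msg_vec) then VV[3][3]++ -> VV[3]=[1, 2, 3, 2]
Event 1 stamp: [1, 0, 0, 0]
Event 5 stamp: [1, 2, 3, 0]
[1, 0, 0, 0] <= [1, 2, 3, 0]? True
[1, 2, 3, 0] <= [1, 0, 0, 0]? False
Relation: before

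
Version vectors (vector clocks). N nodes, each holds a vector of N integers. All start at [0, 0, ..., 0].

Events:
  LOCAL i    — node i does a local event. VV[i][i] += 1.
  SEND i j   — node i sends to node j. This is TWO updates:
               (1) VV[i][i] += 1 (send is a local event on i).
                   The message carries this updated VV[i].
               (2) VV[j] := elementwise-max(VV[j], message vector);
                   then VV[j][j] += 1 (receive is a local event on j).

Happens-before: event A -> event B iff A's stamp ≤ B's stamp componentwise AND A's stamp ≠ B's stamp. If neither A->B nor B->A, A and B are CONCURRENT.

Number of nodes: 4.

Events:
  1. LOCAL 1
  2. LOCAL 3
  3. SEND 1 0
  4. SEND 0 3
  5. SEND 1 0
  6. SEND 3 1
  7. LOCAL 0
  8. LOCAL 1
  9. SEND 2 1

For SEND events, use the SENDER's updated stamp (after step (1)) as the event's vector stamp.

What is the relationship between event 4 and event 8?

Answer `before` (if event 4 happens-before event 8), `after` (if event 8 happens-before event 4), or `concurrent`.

Answer: before

Derivation:
Initial: VV[0]=[0, 0, 0, 0]
Initial: VV[1]=[0, 0, 0, 0]
Initial: VV[2]=[0, 0, 0, 0]
Initial: VV[3]=[0, 0, 0, 0]
Event 1: LOCAL 1: VV[1][1]++ -> VV[1]=[0, 1, 0, 0]
Event 2: LOCAL 3: VV[3][3]++ -> VV[3]=[0, 0, 0, 1]
Event 3: SEND 1->0: VV[1][1]++ -> VV[1]=[0, 2, 0, 0], msg_vec=[0, 2, 0, 0]; VV[0]=max(VV[0],msg_vec) then VV[0][0]++ -> VV[0]=[1, 2, 0, 0]
Event 4: SEND 0->3: VV[0][0]++ -> VV[0]=[2, 2, 0, 0], msg_vec=[2, 2, 0, 0]; VV[3]=max(VV[3],msg_vec) then VV[3][3]++ -> VV[3]=[2, 2, 0, 2]
Event 5: SEND 1->0: VV[1][1]++ -> VV[1]=[0, 3, 0, 0], msg_vec=[0, 3, 0, 0]; VV[0]=max(VV[0],msg_vec) then VV[0][0]++ -> VV[0]=[3, 3, 0, 0]
Event 6: SEND 3->1: VV[3][3]++ -> VV[3]=[2, 2, 0, 3], msg_vec=[2, 2, 0, 3]; VV[1]=max(VV[1],msg_vec) then VV[1][1]++ -> VV[1]=[2, 4, 0, 3]
Event 7: LOCAL 0: VV[0][0]++ -> VV[0]=[4, 3, 0, 0]
Event 8: LOCAL 1: VV[1][1]++ -> VV[1]=[2, 5, 0, 3]
Event 9: SEND 2->1: VV[2][2]++ -> VV[2]=[0, 0, 1, 0], msg_vec=[0, 0, 1, 0]; VV[1]=max(VV[1],msg_vec) then VV[1][1]++ -> VV[1]=[2, 6, 1, 3]
Event 4 stamp: [2, 2, 0, 0]
Event 8 stamp: [2, 5, 0, 3]
[2, 2, 0, 0] <= [2, 5, 0, 3]? True
[2, 5, 0, 3] <= [2, 2, 0, 0]? False
Relation: before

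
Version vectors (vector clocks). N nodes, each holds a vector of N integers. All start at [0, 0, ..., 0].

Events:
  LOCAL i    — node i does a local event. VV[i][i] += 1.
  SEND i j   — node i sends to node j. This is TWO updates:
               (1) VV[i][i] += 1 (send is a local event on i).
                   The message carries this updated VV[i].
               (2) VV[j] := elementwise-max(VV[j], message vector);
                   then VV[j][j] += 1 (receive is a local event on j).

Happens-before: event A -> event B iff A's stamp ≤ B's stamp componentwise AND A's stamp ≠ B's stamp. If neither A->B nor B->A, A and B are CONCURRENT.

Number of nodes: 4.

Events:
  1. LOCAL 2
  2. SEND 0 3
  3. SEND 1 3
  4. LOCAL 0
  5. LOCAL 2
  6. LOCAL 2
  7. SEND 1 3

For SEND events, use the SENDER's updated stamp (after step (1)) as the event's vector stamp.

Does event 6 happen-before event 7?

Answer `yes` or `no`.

Answer: no

Derivation:
Initial: VV[0]=[0, 0, 0, 0]
Initial: VV[1]=[0, 0, 0, 0]
Initial: VV[2]=[0, 0, 0, 0]
Initial: VV[3]=[0, 0, 0, 0]
Event 1: LOCAL 2: VV[2][2]++ -> VV[2]=[0, 0, 1, 0]
Event 2: SEND 0->3: VV[0][0]++ -> VV[0]=[1, 0, 0, 0], msg_vec=[1, 0, 0, 0]; VV[3]=max(VV[3],msg_vec) then VV[3][3]++ -> VV[3]=[1, 0, 0, 1]
Event 3: SEND 1->3: VV[1][1]++ -> VV[1]=[0, 1, 0, 0], msg_vec=[0, 1, 0, 0]; VV[3]=max(VV[3],msg_vec) then VV[3][3]++ -> VV[3]=[1, 1, 0, 2]
Event 4: LOCAL 0: VV[0][0]++ -> VV[0]=[2, 0, 0, 0]
Event 5: LOCAL 2: VV[2][2]++ -> VV[2]=[0, 0, 2, 0]
Event 6: LOCAL 2: VV[2][2]++ -> VV[2]=[0, 0, 3, 0]
Event 7: SEND 1->3: VV[1][1]++ -> VV[1]=[0, 2, 0, 0], msg_vec=[0, 2, 0, 0]; VV[3]=max(VV[3],msg_vec) then VV[3][3]++ -> VV[3]=[1, 2, 0, 3]
Event 6 stamp: [0, 0, 3, 0]
Event 7 stamp: [0, 2, 0, 0]
[0, 0, 3, 0] <= [0, 2, 0, 0]? False. Equal? False. Happens-before: False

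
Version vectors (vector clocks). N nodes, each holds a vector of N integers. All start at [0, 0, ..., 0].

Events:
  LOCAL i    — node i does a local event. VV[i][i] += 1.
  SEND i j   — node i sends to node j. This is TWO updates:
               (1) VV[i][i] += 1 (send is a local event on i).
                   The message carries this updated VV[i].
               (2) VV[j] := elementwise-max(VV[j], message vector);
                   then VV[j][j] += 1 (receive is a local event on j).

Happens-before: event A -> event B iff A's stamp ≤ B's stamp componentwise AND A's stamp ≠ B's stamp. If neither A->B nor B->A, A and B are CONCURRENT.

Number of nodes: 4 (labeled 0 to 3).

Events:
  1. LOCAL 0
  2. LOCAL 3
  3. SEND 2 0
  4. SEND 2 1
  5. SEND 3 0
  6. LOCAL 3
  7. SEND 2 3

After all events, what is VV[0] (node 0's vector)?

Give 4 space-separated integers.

Initial: VV[0]=[0, 0, 0, 0]
Initial: VV[1]=[0, 0, 0, 0]
Initial: VV[2]=[0, 0, 0, 0]
Initial: VV[3]=[0, 0, 0, 0]
Event 1: LOCAL 0: VV[0][0]++ -> VV[0]=[1, 0, 0, 0]
Event 2: LOCAL 3: VV[3][3]++ -> VV[3]=[0, 0, 0, 1]
Event 3: SEND 2->0: VV[2][2]++ -> VV[2]=[0, 0, 1, 0], msg_vec=[0, 0, 1, 0]; VV[0]=max(VV[0],msg_vec) then VV[0][0]++ -> VV[0]=[2, 0, 1, 0]
Event 4: SEND 2->1: VV[2][2]++ -> VV[2]=[0, 0, 2, 0], msg_vec=[0, 0, 2, 0]; VV[1]=max(VV[1],msg_vec) then VV[1][1]++ -> VV[1]=[0, 1, 2, 0]
Event 5: SEND 3->0: VV[3][3]++ -> VV[3]=[0, 0, 0, 2], msg_vec=[0, 0, 0, 2]; VV[0]=max(VV[0],msg_vec) then VV[0][0]++ -> VV[0]=[3, 0, 1, 2]
Event 6: LOCAL 3: VV[3][3]++ -> VV[3]=[0, 0, 0, 3]
Event 7: SEND 2->3: VV[2][2]++ -> VV[2]=[0, 0, 3, 0], msg_vec=[0, 0, 3, 0]; VV[3]=max(VV[3],msg_vec) then VV[3][3]++ -> VV[3]=[0, 0, 3, 4]
Final vectors: VV[0]=[3, 0, 1, 2]; VV[1]=[0, 1, 2, 0]; VV[2]=[0, 0, 3, 0]; VV[3]=[0, 0, 3, 4]

Answer: 3 0 1 2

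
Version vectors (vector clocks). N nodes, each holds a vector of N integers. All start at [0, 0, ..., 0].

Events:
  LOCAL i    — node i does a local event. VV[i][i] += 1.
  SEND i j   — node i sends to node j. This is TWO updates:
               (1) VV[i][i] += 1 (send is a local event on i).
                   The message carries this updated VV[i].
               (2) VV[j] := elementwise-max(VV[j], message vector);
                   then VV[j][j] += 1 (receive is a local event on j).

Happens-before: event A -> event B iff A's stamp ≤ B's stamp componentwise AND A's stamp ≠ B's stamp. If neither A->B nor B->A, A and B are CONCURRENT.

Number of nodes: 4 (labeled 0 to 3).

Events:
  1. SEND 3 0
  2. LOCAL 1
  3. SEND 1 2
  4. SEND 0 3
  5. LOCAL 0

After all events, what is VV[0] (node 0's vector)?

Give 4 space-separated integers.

Initial: VV[0]=[0, 0, 0, 0]
Initial: VV[1]=[0, 0, 0, 0]
Initial: VV[2]=[0, 0, 0, 0]
Initial: VV[3]=[0, 0, 0, 0]
Event 1: SEND 3->0: VV[3][3]++ -> VV[3]=[0, 0, 0, 1], msg_vec=[0, 0, 0, 1]; VV[0]=max(VV[0],msg_vec) then VV[0][0]++ -> VV[0]=[1, 0, 0, 1]
Event 2: LOCAL 1: VV[1][1]++ -> VV[1]=[0, 1, 0, 0]
Event 3: SEND 1->2: VV[1][1]++ -> VV[1]=[0, 2, 0, 0], msg_vec=[0, 2, 0, 0]; VV[2]=max(VV[2],msg_vec) then VV[2][2]++ -> VV[2]=[0, 2, 1, 0]
Event 4: SEND 0->3: VV[0][0]++ -> VV[0]=[2, 0, 0, 1], msg_vec=[2, 0, 0, 1]; VV[3]=max(VV[3],msg_vec) then VV[3][3]++ -> VV[3]=[2, 0, 0, 2]
Event 5: LOCAL 0: VV[0][0]++ -> VV[0]=[3, 0, 0, 1]
Final vectors: VV[0]=[3, 0, 0, 1]; VV[1]=[0, 2, 0, 0]; VV[2]=[0, 2, 1, 0]; VV[3]=[2, 0, 0, 2]

Answer: 3 0 0 1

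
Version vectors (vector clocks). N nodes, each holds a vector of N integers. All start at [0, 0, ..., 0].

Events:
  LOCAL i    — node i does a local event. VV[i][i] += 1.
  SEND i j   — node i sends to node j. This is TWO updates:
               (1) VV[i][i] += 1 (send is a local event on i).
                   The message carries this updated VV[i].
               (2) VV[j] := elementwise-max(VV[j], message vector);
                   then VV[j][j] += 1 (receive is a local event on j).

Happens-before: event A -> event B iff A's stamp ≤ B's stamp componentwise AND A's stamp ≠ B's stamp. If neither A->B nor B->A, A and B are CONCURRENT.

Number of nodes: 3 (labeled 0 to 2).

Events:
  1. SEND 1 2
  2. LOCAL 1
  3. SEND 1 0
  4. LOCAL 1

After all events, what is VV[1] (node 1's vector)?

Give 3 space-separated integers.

Initial: VV[0]=[0, 0, 0]
Initial: VV[1]=[0, 0, 0]
Initial: VV[2]=[0, 0, 0]
Event 1: SEND 1->2: VV[1][1]++ -> VV[1]=[0, 1, 0], msg_vec=[0, 1, 0]; VV[2]=max(VV[2],msg_vec) then VV[2][2]++ -> VV[2]=[0, 1, 1]
Event 2: LOCAL 1: VV[1][1]++ -> VV[1]=[0, 2, 0]
Event 3: SEND 1->0: VV[1][1]++ -> VV[1]=[0, 3, 0], msg_vec=[0, 3, 0]; VV[0]=max(VV[0],msg_vec) then VV[0][0]++ -> VV[0]=[1, 3, 0]
Event 4: LOCAL 1: VV[1][1]++ -> VV[1]=[0, 4, 0]
Final vectors: VV[0]=[1, 3, 0]; VV[1]=[0, 4, 0]; VV[2]=[0, 1, 1]

Answer: 0 4 0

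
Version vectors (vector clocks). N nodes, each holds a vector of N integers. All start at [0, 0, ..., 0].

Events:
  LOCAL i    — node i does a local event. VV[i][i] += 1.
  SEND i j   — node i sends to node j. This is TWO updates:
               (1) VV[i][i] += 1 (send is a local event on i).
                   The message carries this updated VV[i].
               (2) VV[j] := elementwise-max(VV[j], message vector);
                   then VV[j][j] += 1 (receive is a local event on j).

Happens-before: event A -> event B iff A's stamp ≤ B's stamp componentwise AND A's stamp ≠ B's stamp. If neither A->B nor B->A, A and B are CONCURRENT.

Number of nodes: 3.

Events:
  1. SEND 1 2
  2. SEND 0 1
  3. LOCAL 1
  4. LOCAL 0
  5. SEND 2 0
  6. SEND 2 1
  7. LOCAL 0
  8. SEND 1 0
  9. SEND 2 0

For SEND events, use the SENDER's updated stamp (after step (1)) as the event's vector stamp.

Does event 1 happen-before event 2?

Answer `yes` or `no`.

Answer: no

Derivation:
Initial: VV[0]=[0, 0, 0]
Initial: VV[1]=[0, 0, 0]
Initial: VV[2]=[0, 0, 0]
Event 1: SEND 1->2: VV[1][1]++ -> VV[1]=[0, 1, 0], msg_vec=[0, 1, 0]; VV[2]=max(VV[2],msg_vec) then VV[2][2]++ -> VV[2]=[0, 1, 1]
Event 2: SEND 0->1: VV[0][0]++ -> VV[0]=[1, 0, 0], msg_vec=[1, 0, 0]; VV[1]=max(VV[1],msg_vec) then VV[1][1]++ -> VV[1]=[1, 2, 0]
Event 3: LOCAL 1: VV[1][1]++ -> VV[1]=[1, 3, 0]
Event 4: LOCAL 0: VV[0][0]++ -> VV[0]=[2, 0, 0]
Event 5: SEND 2->0: VV[2][2]++ -> VV[2]=[0, 1, 2], msg_vec=[0, 1, 2]; VV[0]=max(VV[0],msg_vec) then VV[0][0]++ -> VV[0]=[3, 1, 2]
Event 6: SEND 2->1: VV[2][2]++ -> VV[2]=[0, 1, 3], msg_vec=[0, 1, 3]; VV[1]=max(VV[1],msg_vec) then VV[1][1]++ -> VV[1]=[1, 4, 3]
Event 7: LOCAL 0: VV[0][0]++ -> VV[0]=[4, 1, 2]
Event 8: SEND 1->0: VV[1][1]++ -> VV[1]=[1, 5, 3], msg_vec=[1, 5, 3]; VV[0]=max(VV[0],msg_vec) then VV[0][0]++ -> VV[0]=[5, 5, 3]
Event 9: SEND 2->0: VV[2][2]++ -> VV[2]=[0, 1, 4], msg_vec=[0, 1, 4]; VV[0]=max(VV[0],msg_vec) then VV[0][0]++ -> VV[0]=[6, 5, 4]
Event 1 stamp: [0, 1, 0]
Event 2 stamp: [1, 0, 0]
[0, 1, 0] <= [1, 0, 0]? False. Equal? False. Happens-before: False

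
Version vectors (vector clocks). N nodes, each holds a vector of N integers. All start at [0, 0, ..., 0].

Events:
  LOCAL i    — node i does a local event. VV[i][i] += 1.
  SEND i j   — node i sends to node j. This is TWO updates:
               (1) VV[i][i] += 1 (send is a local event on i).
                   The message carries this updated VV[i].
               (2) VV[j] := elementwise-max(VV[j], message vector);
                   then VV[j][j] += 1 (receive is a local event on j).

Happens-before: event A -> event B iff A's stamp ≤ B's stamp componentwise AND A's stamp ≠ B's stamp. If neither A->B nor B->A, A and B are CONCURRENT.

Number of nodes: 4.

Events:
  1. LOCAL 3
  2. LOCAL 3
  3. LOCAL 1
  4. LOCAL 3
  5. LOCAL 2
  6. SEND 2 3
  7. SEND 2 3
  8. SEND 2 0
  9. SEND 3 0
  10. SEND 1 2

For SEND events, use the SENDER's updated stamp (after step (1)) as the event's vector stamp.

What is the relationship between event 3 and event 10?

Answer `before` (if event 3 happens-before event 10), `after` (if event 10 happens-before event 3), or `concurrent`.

Initial: VV[0]=[0, 0, 0, 0]
Initial: VV[1]=[0, 0, 0, 0]
Initial: VV[2]=[0, 0, 0, 0]
Initial: VV[3]=[0, 0, 0, 0]
Event 1: LOCAL 3: VV[3][3]++ -> VV[3]=[0, 0, 0, 1]
Event 2: LOCAL 3: VV[3][3]++ -> VV[3]=[0, 0, 0, 2]
Event 3: LOCAL 1: VV[1][1]++ -> VV[1]=[0, 1, 0, 0]
Event 4: LOCAL 3: VV[3][3]++ -> VV[3]=[0, 0, 0, 3]
Event 5: LOCAL 2: VV[2][2]++ -> VV[2]=[0, 0, 1, 0]
Event 6: SEND 2->3: VV[2][2]++ -> VV[2]=[0, 0, 2, 0], msg_vec=[0, 0, 2, 0]; VV[3]=max(VV[3],msg_vec) then VV[3][3]++ -> VV[3]=[0, 0, 2, 4]
Event 7: SEND 2->3: VV[2][2]++ -> VV[2]=[0, 0, 3, 0], msg_vec=[0, 0, 3, 0]; VV[3]=max(VV[3],msg_vec) then VV[3][3]++ -> VV[3]=[0, 0, 3, 5]
Event 8: SEND 2->0: VV[2][2]++ -> VV[2]=[0, 0, 4, 0], msg_vec=[0, 0, 4, 0]; VV[0]=max(VV[0],msg_vec) then VV[0][0]++ -> VV[0]=[1, 0, 4, 0]
Event 9: SEND 3->0: VV[3][3]++ -> VV[3]=[0, 0, 3, 6], msg_vec=[0, 0, 3, 6]; VV[0]=max(VV[0],msg_vec) then VV[0][0]++ -> VV[0]=[2, 0, 4, 6]
Event 10: SEND 1->2: VV[1][1]++ -> VV[1]=[0, 2, 0, 0], msg_vec=[0, 2, 0, 0]; VV[2]=max(VV[2],msg_vec) then VV[2][2]++ -> VV[2]=[0, 2, 5, 0]
Event 3 stamp: [0, 1, 0, 0]
Event 10 stamp: [0, 2, 0, 0]
[0, 1, 0, 0] <= [0, 2, 0, 0]? True
[0, 2, 0, 0] <= [0, 1, 0, 0]? False
Relation: before

Answer: before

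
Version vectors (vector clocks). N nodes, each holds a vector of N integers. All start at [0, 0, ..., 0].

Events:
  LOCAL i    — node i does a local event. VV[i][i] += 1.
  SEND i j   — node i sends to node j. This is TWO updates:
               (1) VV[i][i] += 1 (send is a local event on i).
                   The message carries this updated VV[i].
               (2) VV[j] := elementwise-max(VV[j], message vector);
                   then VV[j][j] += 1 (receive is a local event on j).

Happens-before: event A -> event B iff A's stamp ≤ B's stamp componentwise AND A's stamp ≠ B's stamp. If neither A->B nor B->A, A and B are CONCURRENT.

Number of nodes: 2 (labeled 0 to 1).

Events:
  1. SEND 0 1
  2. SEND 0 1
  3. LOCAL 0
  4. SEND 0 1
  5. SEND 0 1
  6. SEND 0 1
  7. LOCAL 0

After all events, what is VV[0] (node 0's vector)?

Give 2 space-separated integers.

Answer: 7 0

Derivation:
Initial: VV[0]=[0, 0]
Initial: VV[1]=[0, 0]
Event 1: SEND 0->1: VV[0][0]++ -> VV[0]=[1, 0], msg_vec=[1, 0]; VV[1]=max(VV[1],msg_vec) then VV[1][1]++ -> VV[1]=[1, 1]
Event 2: SEND 0->1: VV[0][0]++ -> VV[0]=[2, 0], msg_vec=[2, 0]; VV[1]=max(VV[1],msg_vec) then VV[1][1]++ -> VV[1]=[2, 2]
Event 3: LOCAL 0: VV[0][0]++ -> VV[0]=[3, 0]
Event 4: SEND 0->1: VV[0][0]++ -> VV[0]=[4, 0], msg_vec=[4, 0]; VV[1]=max(VV[1],msg_vec) then VV[1][1]++ -> VV[1]=[4, 3]
Event 5: SEND 0->1: VV[0][0]++ -> VV[0]=[5, 0], msg_vec=[5, 0]; VV[1]=max(VV[1],msg_vec) then VV[1][1]++ -> VV[1]=[5, 4]
Event 6: SEND 0->1: VV[0][0]++ -> VV[0]=[6, 0], msg_vec=[6, 0]; VV[1]=max(VV[1],msg_vec) then VV[1][1]++ -> VV[1]=[6, 5]
Event 7: LOCAL 0: VV[0][0]++ -> VV[0]=[7, 0]
Final vectors: VV[0]=[7, 0]; VV[1]=[6, 5]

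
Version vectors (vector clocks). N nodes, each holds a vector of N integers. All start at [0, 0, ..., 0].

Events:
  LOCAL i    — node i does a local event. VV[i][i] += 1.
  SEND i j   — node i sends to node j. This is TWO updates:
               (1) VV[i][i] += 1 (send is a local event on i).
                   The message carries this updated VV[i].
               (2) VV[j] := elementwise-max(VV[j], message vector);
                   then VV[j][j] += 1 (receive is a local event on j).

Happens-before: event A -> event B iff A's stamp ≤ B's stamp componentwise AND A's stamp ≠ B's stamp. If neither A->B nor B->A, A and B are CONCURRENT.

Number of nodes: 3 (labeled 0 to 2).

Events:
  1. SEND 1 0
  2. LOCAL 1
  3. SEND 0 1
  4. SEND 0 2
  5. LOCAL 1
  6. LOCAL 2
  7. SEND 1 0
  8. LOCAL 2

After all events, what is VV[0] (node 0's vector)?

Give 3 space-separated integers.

Answer: 4 5 0

Derivation:
Initial: VV[0]=[0, 0, 0]
Initial: VV[1]=[0, 0, 0]
Initial: VV[2]=[0, 0, 0]
Event 1: SEND 1->0: VV[1][1]++ -> VV[1]=[0, 1, 0], msg_vec=[0, 1, 0]; VV[0]=max(VV[0],msg_vec) then VV[0][0]++ -> VV[0]=[1, 1, 0]
Event 2: LOCAL 1: VV[1][1]++ -> VV[1]=[0, 2, 0]
Event 3: SEND 0->1: VV[0][0]++ -> VV[0]=[2, 1, 0], msg_vec=[2, 1, 0]; VV[1]=max(VV[1],msg_vec) then VV[1][1]++ -> VV[1]=[2, 3, 0]
Event 4: SEND 0->2: VV[0][0]++ -> VV[0]=[3, 1, 0], msg_vec=[3, 1, 0]; VV[2]=max(VV[2],msg_vec) then VV[2][2]++ -> VV[2]=[3, 1, 1]
Event 5: LOCAL 1: VV[1][1]++ -> VV[1]=[2, 4, 0]
Event 6: LOCAL 2: VV[2][2]++ -> VV[2]=[3, 1, 2]
Event 7: SEND 1->0: VV[1][1]++ -> VV[1]=[2, 5, 0], msg_vec=[2, 5, 0]; VV[0]=max(VV[0],msg_vec) then VV[0][0]++ -> VV[0]=[4, 5, 0]
Event 8: LOCAL 2: VV[2][2]++ -> VV[2]=[3, 1, 3]
Final vectors: VV[0]=[4, 5, 0]; VV[1]=[2, 5, 0]; VV[2]=[3, 1, 3]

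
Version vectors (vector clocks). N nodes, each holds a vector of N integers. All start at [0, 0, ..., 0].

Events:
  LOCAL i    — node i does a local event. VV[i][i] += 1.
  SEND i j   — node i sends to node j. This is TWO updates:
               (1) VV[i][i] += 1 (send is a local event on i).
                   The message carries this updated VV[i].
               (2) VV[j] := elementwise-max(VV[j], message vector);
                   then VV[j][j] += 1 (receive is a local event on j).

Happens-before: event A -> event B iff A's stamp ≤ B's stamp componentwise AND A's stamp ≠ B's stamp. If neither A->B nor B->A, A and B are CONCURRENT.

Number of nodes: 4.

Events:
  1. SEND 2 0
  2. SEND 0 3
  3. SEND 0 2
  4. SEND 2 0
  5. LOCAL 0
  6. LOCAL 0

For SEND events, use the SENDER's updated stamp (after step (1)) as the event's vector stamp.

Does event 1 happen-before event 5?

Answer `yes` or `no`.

Answer: yes

Derivation:
Initial: VV[0]=[0, 0, 0, 0]
Initial: VV[1]=[0, 0, 0, 0]
Initial: VV[2]=[0, 0, 0, 0]
Initial: VV[3]=[0, 0, 0, 0]
Event 1: SEND 2->0: VV[2][2]++ -> VV[2]=[0, 0, 1, 0], msg_vec=[0, 0, 1, 0]; VV[0]=max(VV[0],msg_vec) then VV[0][0]++ -> VV[0]=[1, 0, 1, 0]
Event 2: SEND 0->3: VV[0][0]++ -> VV[0]=[2, 0, 1, 0], msg_vec=[2, 0, 1, 0]; VV[3]=max(VV[3],msg_vec) then VV[3][3]++ -> VV[3]=[2, 0, 1, 1]
Event 3: SEND 0->2: VV[0][0]++ -> VV[0]=[3, 0, 1, 0], msg_vec=[3, 0, 1, 0]; VV[2]=max(VV[2],msg_vec) then VV[2][2]++ -> VV[2]=[3, 0, 2, 0]
Event 4: SEND 2->0: VV[2][2]++ -> VV[2]=[3, 0, 3, 0], msg_vec=[3, 0, 3, 0]; VV[0]=max(VV[0],msg_vec) then VV[0][0]++ -> VV[0]=[4, 0, 3, 0]
Event 5: LOCAL 0: VV[0][0]++ -> VV[0]=[5, 0, 3, 0]
Event 6: LOCAL 0: VV[0][0]++ -> VV[0]=[6, 0, 3, 0]
Event 1 stamp: [0, 0, 1, 0]
Event 5 stamp: [5, 0, 3, 0]
[0, 0, 1, 0] <= [5, 0, 3, 0]? True. Equal? False. Happens-before: True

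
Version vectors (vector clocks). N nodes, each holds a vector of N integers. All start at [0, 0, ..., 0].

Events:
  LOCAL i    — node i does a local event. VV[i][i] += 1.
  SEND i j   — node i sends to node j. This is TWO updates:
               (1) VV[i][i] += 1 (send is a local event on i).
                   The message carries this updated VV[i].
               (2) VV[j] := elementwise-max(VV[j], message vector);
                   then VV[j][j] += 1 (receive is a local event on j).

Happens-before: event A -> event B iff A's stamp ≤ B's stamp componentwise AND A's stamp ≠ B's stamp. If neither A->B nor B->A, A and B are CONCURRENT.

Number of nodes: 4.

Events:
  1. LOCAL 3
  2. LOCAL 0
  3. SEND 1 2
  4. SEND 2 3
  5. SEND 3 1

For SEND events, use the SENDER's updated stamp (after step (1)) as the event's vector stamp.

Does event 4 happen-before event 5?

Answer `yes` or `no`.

Initial: VV[0]=[0, 0, 0, 0]
Initial: VV[1]=[0, 0, 0, 0]
Initial: VV[2]=[0, 0, 0, 0]
Initial: VV[3]=[0, 0, 0, 0]
Event 1: LOCAL 3: VV[3][3]++ -> VV[3]=[0, 0, 0, 1]
Event 2: LOCAL 0: VV[0][0]++ -> VV[0]=[1, 0, 0, 0]
Event 3: SEND 1->2: VV[1][1]++ -> VV[1]=[0, 1, 0, 0], msg_vec=[0, 1, 0, 0]; VV[2]=max(VV[2],msg_vec) then VV[2][2]++ -> VV[2]=[0, 1, 1, 0]
Event 4: SEND 2->3: VV[2][2]++ -> VV[2]=[0, 1, 2, 0], msg_vec=[0, 1, 2, 0]; VV[3]=max(VV[3],msg_vec) then VV[3][3]++ -> VV[3]=[0, 1, 2, 2]
Event 5: SEND 3->1: VV[3][3]++ -> VV[3]=[0, 1, 2, 3], msg_vec=[0, 1, 2, 3]; VV[1]=max(VV[1],msg_vec) then VV[1][1]++ -> VV[1]=[0, 2, 2, 3]
Event 4 stamp: [0, 1, 2, 0]
Event 5 stamp: [0, 1, 2, 3]
[0, 1, 2, 0] <= [0, 1, 2, 3]? True. Equal? False. Happens-before: True

Answer: yes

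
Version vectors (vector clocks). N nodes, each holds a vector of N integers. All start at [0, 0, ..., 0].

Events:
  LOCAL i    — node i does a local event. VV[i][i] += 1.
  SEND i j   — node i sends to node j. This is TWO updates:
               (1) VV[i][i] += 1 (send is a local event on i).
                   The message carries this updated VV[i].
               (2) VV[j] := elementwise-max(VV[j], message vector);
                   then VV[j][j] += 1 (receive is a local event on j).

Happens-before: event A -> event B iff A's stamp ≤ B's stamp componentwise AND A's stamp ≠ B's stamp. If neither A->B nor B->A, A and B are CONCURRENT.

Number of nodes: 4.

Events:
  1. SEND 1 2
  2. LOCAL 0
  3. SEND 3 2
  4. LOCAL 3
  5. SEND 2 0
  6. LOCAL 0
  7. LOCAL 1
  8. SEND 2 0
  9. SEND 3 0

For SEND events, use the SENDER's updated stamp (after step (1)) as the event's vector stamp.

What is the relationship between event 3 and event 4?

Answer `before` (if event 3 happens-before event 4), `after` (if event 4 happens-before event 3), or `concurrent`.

Answer: before

Derivation:
Initial: VV[0]=[0, 0, 0, 0]
Initial: VV[1]=[0, 0, 0, 0]
Initial: VV[2]=[0, 0, 0, 0]
Initial: VV[3]=[0, 0, 0, 0]
Event 1: SEND 1->2: VV[1][1]++ -> VV[1]=[0, 1, 0, 0], msg_vec=[0, 1, 0, 0]; VV[2]=max(VV[2],msg_vec) then VV[2][2]++ -> VV[2]=[0, 1, 1, 0]
Event 2: LOCAL 0: VV[0][0]++ -> VV[0]=[1, 0, 0, 0]
Event 3: SEND 3->2: VV[3][3]++ -> VV[3]=[0, 0, 0, 1], msg_vec=[0, 0, 0, 1]; VV[2]=max(VV[2],msg_vec) then VV[2][2]++ -> VV[2]=[0, 1, 2, 1]
Event 4: LOCAL 3: VV[3][3]++ -> VV[3]=[0, 0, 0, 2]
Event 5: SEND 2->0: VV[2][2]++ -> VV[2]=[0, 1, 3, 1], msg_vec=[0, 1, 3, 1]; VV[0]=max(VV[0],msg_vec) then VV[0][0]++ -> VV[0]=[2, 1, 3, 1]
Event 6: LOCAL 0: VV[0][0]++ -> VV[0]=[3, 1, 3, 1]
Event 7: LOCAL 1: VV[1][1]++ -> VV[1]=[0, 2, 0, 0]
Event 8: SEND 2->0: VV[2][2]++ -> VV[2]=[0, 1, 4, 1], msg_vec=[0, 1, 4, 1]; VV[0]=max(VV[0],msg_vec) then VV[0][0]++ -> VV[0]=[4, 1, 4, 1]
Event 9: SEND 3->0: VV[3][3]++ -> VV[3]=[0, 0, 0, 3], msg_vec=[0, 0, 0, 3]; VV[0]=max(VV[0],msg_vec) then VV[0][0]++ -> VV[0]=[5, 1, 4, 3]
Event 3 stamp: [0, 0, 0, 1]
Event 4 stamp: [0, 0, 0, 2]
[0, 0, 0, 1] <= [0, 0, 0, 2]? True
[0, 0, 0, 2] <= [0, 0, 0, 1]? False
Relation: before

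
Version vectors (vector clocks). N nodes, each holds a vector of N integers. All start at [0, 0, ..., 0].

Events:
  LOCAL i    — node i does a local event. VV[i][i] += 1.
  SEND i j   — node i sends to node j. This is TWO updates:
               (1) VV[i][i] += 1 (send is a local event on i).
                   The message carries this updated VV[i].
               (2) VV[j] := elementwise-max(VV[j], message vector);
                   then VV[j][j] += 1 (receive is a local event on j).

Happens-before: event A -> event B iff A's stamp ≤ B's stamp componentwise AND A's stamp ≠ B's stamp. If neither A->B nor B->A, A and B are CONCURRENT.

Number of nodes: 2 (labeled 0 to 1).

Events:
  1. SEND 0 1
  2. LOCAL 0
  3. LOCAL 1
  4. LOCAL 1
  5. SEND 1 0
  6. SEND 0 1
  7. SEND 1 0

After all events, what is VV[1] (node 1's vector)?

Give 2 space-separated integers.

Initial: VV[0]=[0, 0]
Initial: VV[1]=[0, 0]
Event 1: SEND 0->1: VV[0][0]++ -> VV[0]=[1, 0], msg_vec=[1, 0]; VV[1]=max(VV[1],msg_vec) then VV[1][1]++ -> VV[1]=[1, 1]
Event 2: LOCAL 0: VV[0][0]++ -> VV[0]=[2, 0]
Event 3: LOCAL 1: VV[1][1]++ -> VV[1]=[1, 2]
Event 4: LOCAL 1: VV[1][1]++ -> VV[1]=[1, 3]
Event 5: SEND 1->0: VV[1][1]++ -> VV[1]=[1, 4], msg_vec=[1, 4]; VV[0]=max(VV[0],msg_vec) then VV[0][0]++ -> VV[0]=[3, 4]
Event 6: SEND 0->1: VV[0][0]++ -> VV[0]=[4, 4], msg_vec=[4, 4]; VV[1]=max(VV[1],msg_vec) then VV[1][1]++ -> VV[1]=[4, 5]
Event 7: SEND 1->0: VV[1][1]++ -> VV[1]=[4, 6], msg_vec=[4, 6]; VV[0]=max(VV[0],msg_vec) then VV[0][0]++ -> VV[0]=[5, 6]
Final vectors: VV[0]=[5, 6]; VV[1]=[4, 6]

Answer: 4 6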